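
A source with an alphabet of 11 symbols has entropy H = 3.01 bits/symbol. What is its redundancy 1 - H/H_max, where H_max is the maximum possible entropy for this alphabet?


H_max = log2(K) = log2(11) = 3.4594 bits/symbol. Redundancy = 1 - H/H_max = 1 - 3.01/3.4594 = 1 - 0.8701 = 0.1299

0.1299


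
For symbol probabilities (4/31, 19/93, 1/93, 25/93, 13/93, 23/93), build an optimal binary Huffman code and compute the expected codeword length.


Huffman construction (repeatedly merge the two least-probable nodes; each merge adds 1 bit to every symbol beneath it): 1/93 + 4/31 = 13/93; 13/93 + 13/93 = 26/93; 19/93 + 23/93 = 14/31; 25/93 + 26/93 = 17/31; 14/31 + 17/31 = 1. Resulting codeword lengths (in the order the probabilities were given): (4, 2, 4, 2, 3, 2). L_avg = sum(p_i * l_i) = 4/31*4 + 19/93*2 + 1/93*4 + 25/93*2 + 13/93*3 + 23/93*2 = 75/31 = 2.4194

2.4194 bits


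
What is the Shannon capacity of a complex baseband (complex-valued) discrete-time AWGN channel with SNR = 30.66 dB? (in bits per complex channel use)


SNR_linear = 10^(30.66/10) = 1164.126; C = log2(1 + SNR_linear) = log2(1 + 1164.126) = 10.1863

10.1863 bits/channel use


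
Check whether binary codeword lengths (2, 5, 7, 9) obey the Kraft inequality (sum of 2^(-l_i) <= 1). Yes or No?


Kraft sum = sum(2^(-l_i)) = 0.291, need <= 1. Result: satisfied (a binary prefix-free code with these lengths exists)

Yes


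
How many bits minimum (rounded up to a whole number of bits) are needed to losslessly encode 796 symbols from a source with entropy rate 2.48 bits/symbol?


Minimum bits >= n * H = 796 * 2.48 = 1974.08, rounded up to a whole number of bits = 1975

1975 bits


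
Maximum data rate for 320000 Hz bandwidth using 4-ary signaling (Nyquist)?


Rate = 2 * B * log2(M) = 2 * 320000 * 2.0 = 1280000.0

1280000.0 bps


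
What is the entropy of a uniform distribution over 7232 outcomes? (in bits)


H = log2(n) = log2(7232) = 12.8202

12.8202 bits


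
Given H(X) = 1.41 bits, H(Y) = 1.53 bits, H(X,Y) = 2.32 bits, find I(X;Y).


I(X;Y) = H(X) + H(Y) - H(X,Y) = 1.41 + 1.53 - 2.32 = 0.62

0.62 bits


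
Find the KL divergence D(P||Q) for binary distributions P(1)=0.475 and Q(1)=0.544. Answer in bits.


KL = p*log2(p/q) + (1-p)*log2((1-p)/(1-q)) = 0.475*log2(0.475/0.544) + 0.525*log2(0.525/0.456) = 0.0138

0.0138 bits


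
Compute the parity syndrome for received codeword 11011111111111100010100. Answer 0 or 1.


Syndrome = XOR of all bits = 1 XOR 1 XOR 0 XOR 1 XOR 1 XOR 1 XOR 1 XOR 1 XOR 1 XOR 1 XOR 1 XOR 1 XOR 1 XOR 1 XOR 1 XOR 0 XOR 0 XOR 0 XOR 1 XOR 0 XOR 1 XOR 0 XOR 0 = 0

0


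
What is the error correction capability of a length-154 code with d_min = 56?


Correction capability = floor((d-1)/2) = floor((56-1)/2) = 27

27 errors


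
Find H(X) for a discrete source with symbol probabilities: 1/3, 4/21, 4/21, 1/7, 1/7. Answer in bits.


H = -sum(p_i * log2(p_i)). Terms: -(1/3)*log2(1/3) = 0.528321; -(4/21)*log2(4/21) = 0.455680; -(4/21)*log2(4/21) = 0.455680; -(1/7)*log2(1/7) = 0.401051; -(1/7)*log2(1/7) = 0.401051. H = 0.528321 + 0.455680 + 0.455680 + 0.401051 + 0.401051 = 2.2418

2.2418 bits


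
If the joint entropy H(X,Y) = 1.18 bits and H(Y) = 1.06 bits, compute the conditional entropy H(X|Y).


H(X|Y) = H(X,Y) - H(Y) = 1.18 - 1.06 = 0.12

0.12 bits


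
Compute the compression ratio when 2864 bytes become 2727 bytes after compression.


Ratio = original / compressed = 2864 / 2727 = 1.0502

1.0502


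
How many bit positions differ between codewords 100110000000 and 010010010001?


Count differing positions: ^ ^ . ^ . . . ^ . . . ^ = 5 differences

5


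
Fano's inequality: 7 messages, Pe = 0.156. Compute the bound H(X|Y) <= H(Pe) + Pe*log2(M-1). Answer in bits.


H(Pe) = -Pe*log2(Pe) - (1-Pe)*log2(1-Pe) = -0.156*log2(0.156) - 0.844*log2(0.844) = 0.418140 + 0.206514 = 0.6247. Pe*log2(M-1) = 0.156*log2(6) = 0.403254. Bound = H(Pe) + Pe*log2(M-1) = 0.418140 + 0.206514 + 0.403254 = 1.0279

1.0279 bits


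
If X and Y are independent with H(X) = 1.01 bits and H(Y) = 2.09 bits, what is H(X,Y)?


For independent variables, H(X,Y) = H(X) + H(Y) = 1.01 + 2.09 = 3.1

3.1 bits


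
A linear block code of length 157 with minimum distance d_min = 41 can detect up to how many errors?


Detection capability = d_min - 1 = 41 - 1 = 40

40 errors


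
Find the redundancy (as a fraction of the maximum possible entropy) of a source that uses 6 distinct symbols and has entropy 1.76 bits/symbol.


H_max = log2(K) = log2(6) = 2.585 bits/symbol. Redundancy = 1 - H/H_max = 1 - 1.76/2.585 = 1 - 0.6809 = 0.3191

0.3191


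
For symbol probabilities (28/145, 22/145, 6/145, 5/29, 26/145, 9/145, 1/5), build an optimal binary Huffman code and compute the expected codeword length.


Huffman construction (repeatedly merge the two least-probable nodes; each merge adds 1 bit to every symbol beneath it): 6/145 + 9/145 = 3/29; 3/29 + 22/145 = 37/145; 5/29 + 26/145 = 51/145; 28/145 + 1/5 = 57/145; 37/145 + 51/145 = 88/145; 57/145 + 88/145 = 1. Resulting codeword lengths (in the order the probabilities were given): (2, 3, 4, 3, 3, 4, 2). L_avg = sum(p_i * l_i) = 28/145*2 + 22/145*3 + 6/145*4 + 5/29*3 + 26/145*3 + 9/145*4 + 1/5*2 = 393/145 = 2.7103

2.7103 bits


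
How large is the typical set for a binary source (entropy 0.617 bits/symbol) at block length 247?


log2|A_typical| = nH = 247 * 0.617 = 152.399, so |A_typical| ~ 2^152.399 = 7.528e+45

7.528e+45


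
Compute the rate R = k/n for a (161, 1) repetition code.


Rate = k/n = 1/161

1/161


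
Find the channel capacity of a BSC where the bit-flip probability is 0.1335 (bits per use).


H(p) = -p*log2(p) - (1-p)*log2(1-p) = -0.1335*log2(0.1335) - 0.8665*log2(0.8665) = 0.387829 + 0.179130 = 0.567. C = 1 - H(p) = 1 - 0.567 = 0.433

0.433 bits


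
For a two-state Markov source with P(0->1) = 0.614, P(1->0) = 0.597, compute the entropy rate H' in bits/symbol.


Stationary distribution: pi_0 = p10/(p01+p10) = 0.493, pi_1 = 0.507. Entropy rate H' = pi_0*H(p01) + pi_1*H(p10) = 0.493*0.9622 + 0.507*0.9727 = 0.9675

0.9675 bits/symbol


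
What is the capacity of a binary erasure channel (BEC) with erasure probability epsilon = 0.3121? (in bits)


C = 1 - epsilon = 1 - 0.3121 = 0.6879

0.6879 bits


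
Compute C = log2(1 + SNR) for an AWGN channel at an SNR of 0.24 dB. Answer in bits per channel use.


SNR_linear = 10^(0.24/10) = 1.0568; C = log2(1 + SNR_linear) = log2(1 + 1.0568) = 1.0404

1.0404 bits/channel use


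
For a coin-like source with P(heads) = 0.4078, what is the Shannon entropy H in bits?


H = -p*log2(p) - (1-p)*log2(1-p). -0.4078*log2(0.4078) = 0.527720; -0.5922*log2(0.5922) = 0.447611. H = 0.527720 + 0.447611 = 0.9753

0.9753 bits


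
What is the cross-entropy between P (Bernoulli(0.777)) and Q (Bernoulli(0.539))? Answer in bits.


H(P,Q) = -p*log2(q) - (1-p)*log2(1-q). -0.777*log2(0.539) = 0.692806; -0.223*log2(0.461) = 0.249127. H(P,Q) = 0.692806 + 0.249127 = 0.9419

0.9419 bits


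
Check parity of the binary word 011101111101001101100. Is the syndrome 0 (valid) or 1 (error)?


Syndrome = XOR of all bits = 0 XOR 1 XOR 1 XOR 1 XOR 0 XOR 1 XOR 1 XOR 1 XOR 1 XOR 1 XOR 0 XOR 1 XOR 0 XOR 0 XOR 1 XOR 1 XOR 0 XOR 1 XOR 1 XOR 0 XOR 0 = 1

1


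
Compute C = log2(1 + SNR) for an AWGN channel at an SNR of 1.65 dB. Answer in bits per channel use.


SNR_linear = 10^(1.65/10) = 1.4622; C = log2(1 + SNR_linear) = log2(1 + 1.4622) = 1.2999

1.2999 bits/channel use


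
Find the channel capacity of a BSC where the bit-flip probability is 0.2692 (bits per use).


H(p) = -p*log2(p) - (1-p)*log2(1-p) = -0.2692*log2(0.2692) - 0.7308*log2(0.7308) = 0.509663 + 0.330652 = 0.8403. C = 1 - H(p) = 1 - 0.8403 = 0.1597

0.1597 bits


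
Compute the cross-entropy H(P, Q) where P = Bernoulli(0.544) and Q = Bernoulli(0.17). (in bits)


H(P,Q) = -p*log2(q) - (1-p)*log2(1-q). -0.544*log2(0.17) = 1.390678; -0.456*log2(0.83) = 0.122580. H(P,Q) = 1.390678 + 0.122580 = 1.5133

1.5133 bits


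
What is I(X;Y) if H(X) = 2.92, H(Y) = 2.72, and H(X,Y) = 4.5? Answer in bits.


I(X;Y) = H(X) + H(Y) - H(X,Y) = 2.92 + 2.72 - 4.5 = 1.14

1.14 bits


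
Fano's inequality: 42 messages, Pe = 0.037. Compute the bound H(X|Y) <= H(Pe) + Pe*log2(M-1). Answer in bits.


H(Pe) = -Pe*log2(Pe) - (1-Pe)*log2(1-Pe) = -0.037*log2(0.037) - 0.963*log2(0.963) = 0.175984 + 0.052380 = 0.2284. Pe*log2(M-1) = 0.037*log2(41) = 0.198229. Bound = H(Pe) + Pe*log2(M-1) = 0.175984 + 0.052380 + 0.198229 = 0.4266

0.4266 bits


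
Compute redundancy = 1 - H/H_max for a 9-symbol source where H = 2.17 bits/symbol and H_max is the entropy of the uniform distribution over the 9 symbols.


H_max = log2(K) = log2(9) = 3.1699 bits/symbol. Redundancy = 1 - H/H_max = 1 - 2.17/3.1699 = 1 - 0.6846 = 0.3154

0.3154


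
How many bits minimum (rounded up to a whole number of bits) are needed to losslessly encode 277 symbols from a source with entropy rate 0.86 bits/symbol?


Minimum bits >= n * H = 277 * 0.86 = 238.22, rounded up to a whole number of bits = 239

239 bits


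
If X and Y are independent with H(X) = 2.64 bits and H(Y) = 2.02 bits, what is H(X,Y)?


For independent variables, H(X,Y) = H(X) + H(Y) = 2.64 + 2.02 = 4.66

4.66 bits


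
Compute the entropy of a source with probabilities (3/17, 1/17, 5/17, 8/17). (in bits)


H = -sum(p_i * log2(p_i)). Terms: -(3/17)*log2(3/17) = 0.441618; -(1/17)*log2(1/17) = 0.240439; -(5/17)*log2(5/17) = 0.519275; -(8/17)*log2(8/17) = 0.511747. H = 0.441618 + 0.240439 + 0.519275 + 0.511747 = 1.7131

1.7131 bits


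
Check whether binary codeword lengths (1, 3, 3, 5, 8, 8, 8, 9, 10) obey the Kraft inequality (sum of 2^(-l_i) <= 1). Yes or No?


Kraft sum = sum(2^(-l_i)) = 0.7959, need <= 1. Result: satisfied (a binary prefix-free code with these lengths exists)

Yes


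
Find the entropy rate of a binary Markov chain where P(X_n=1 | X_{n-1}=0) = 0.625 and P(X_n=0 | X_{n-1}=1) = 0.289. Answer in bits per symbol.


Stationary distribution: pi_0 = p10/(p01+p10) = 0.3162, pi_1 = 0.6838. Entropy rate H' = pi_0*H(p01) + pi_1*H(p10) = 0.3162*0.9544 + 0.6838*0.8674 = 0.8949

0.8949 bits/symbol


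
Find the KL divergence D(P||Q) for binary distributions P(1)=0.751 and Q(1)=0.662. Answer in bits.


KL = p*log2(p/q) + (1-p)*log2((1-p)/(1-q)) = 0.751*log2(0.751/0.662) + 0.249*log2(0.249/0.338) = 0.0269

0.0269 bits


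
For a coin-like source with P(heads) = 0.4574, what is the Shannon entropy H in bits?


H = -p*log2(p) - (1-p)*log2(1-p). -0.4574*log2(0.4574) = 0.516163; -0.5426*log2(0.5426) = 0.478594. H = 0.516163 + 0.478594 = 0.9948

0.9948 bits


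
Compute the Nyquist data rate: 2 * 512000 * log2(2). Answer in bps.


Rate = 2 * B * log2(M) = 2 * 512000 * 1.0 = 1024000.0

1024000.0 bps


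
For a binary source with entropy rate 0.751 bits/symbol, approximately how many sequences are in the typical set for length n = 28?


log2|A_typical| = nH = 28 * 0.751 = 21.028, so |A_typical| ~ 2^21.028 = 2.138e+06

2.138e+06


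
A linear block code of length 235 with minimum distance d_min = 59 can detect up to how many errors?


Detection capability = d_min - 1 = 59 - 1 = 58

58 errors


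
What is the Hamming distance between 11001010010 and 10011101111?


Count differing positions: . ^ . ^ . ^ ^ ^ ^ . ^ = 7 differences

7


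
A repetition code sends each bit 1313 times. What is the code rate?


Rate = k/n = 1/1313

1/1313


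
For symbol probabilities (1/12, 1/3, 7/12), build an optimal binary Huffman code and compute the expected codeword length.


Huffman construction (repeatedly merge the two least-probable nodes; each merge adds 1 bit to every symbol beneath it): 1/12 + 1/3 = 5/12; 5/12 + 7/12 = 1. Resulting codeword lengths (in the order the probabilities were given): (2, 2, 1). L_avg = sum(p_i * l_i) = 1/12*2 + 1/3*2 + 7/12*1 = 17/12 = 1.4167

1.4167 bits


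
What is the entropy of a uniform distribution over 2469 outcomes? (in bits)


H = log2(n) = log2(2469) = 11.2697

11.2697 bits


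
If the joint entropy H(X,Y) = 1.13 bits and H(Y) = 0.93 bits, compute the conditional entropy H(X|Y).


H(X|Y) = H(X,Y) - H(Y) = 1.13 - 0.93 = 0.2

0.2 bits


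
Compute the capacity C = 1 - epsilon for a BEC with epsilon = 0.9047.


C = 1 - epsilon = 1 - 0.9047 = 0.0953

0.0953 bits


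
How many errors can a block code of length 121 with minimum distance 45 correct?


Correction capability = floor((d-1)/2) = floor((45-1)/2) = 22

22 errors


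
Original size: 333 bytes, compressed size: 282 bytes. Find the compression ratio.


Ratio = original / compressed = 333 / 282 = 1.1809

1.1809


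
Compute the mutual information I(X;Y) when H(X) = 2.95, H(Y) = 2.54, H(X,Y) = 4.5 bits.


I(X;Y) = H(X) + H(Y) - H(X,Y) = 2.95 + 2.54 - 4.5 = 0.99

0.99 bits


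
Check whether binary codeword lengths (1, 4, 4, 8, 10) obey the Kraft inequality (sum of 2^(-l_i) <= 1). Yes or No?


Kraft sum = sum(2^(-l_i)) = 0.6299, need <= 1. Result: satisfied (a binary prefix-free code with these lengths exists)

Yes


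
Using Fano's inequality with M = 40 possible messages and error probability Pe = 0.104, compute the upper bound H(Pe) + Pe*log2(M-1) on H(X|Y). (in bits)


H(Pe) = -Pe*log2(Pe) - (1-Pe)*log2(1-Pe) = -0.104*log2(0.104) - 0.896*log2(0.896) = 0.339596 + 0.141953 = 0.4815. Pe*log2(M-1) = 0.104*log2(39) = 0.549682. Bound = H(Pe) + Pe*log2(M-1) = 0.339596 + 0.141953 + 0.549682 = 1.0312

1.0312 bits


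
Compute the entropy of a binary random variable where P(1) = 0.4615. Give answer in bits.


H = -p*log2(p) - (1-p)*log2(1-p). -0.4615*log2(0.4615) = 0.514848; -0.5385*log2(0.5385) = 0.480871. H = 0.514848 + 0.480871 = 0.9957

0.9957 bits


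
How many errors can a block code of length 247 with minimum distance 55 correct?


Correction capability = floor((d-1)/2) = floor((55-1)/2) = 27

27 errors


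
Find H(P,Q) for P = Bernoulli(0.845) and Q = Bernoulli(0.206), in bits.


H(P,Q) = -p*log2(q) - (1-p)*log2(1-q). -0.845*log2(0.206) = 1.925995; -0.155*log2(0.794) = 0.051582. H(P,Q) = 1.925995 + 0.051582 = 1.9776

1.9776 bits


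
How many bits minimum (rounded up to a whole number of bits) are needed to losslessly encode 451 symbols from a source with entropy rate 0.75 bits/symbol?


Minimum bits >= n * H = 451 * 0.75 = 338.25, rounded up to a whole number of bits = 339

339 bits


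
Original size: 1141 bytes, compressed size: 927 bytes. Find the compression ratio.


Ratio = original / compressed = 1141 / 927 = 1.2309

1.2309


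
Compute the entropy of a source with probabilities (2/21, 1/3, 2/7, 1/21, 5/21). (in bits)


H = -sum(p_i * log2(p_i)). Terms: -(2/21)*log2(2/21) = 0.323078; -(1/3)*log2(1/3) = 0.528321; -(2/7)*log2(2/7) = 0.516387; -(1/21)*log2(1/21) = 0.209158; -(5/21)*log2(5/21) = 0.492950. H = 0.323078 + 0.528321 + 0.516387 + 0.209158 + 0.492950 = 2.0699

2.0699 bits


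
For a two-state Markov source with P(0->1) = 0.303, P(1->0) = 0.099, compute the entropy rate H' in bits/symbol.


Stationary distribution: pi_0 = p10/(p01+p10) = 0.2463, pi_1 = 0.7537. Entropy rate H' = pi_0*H(p01) + pi_1*H(p10) = 0.2463*0.8849 + 0.7537*0.4658 = 0.569

0.569 bits/symbol


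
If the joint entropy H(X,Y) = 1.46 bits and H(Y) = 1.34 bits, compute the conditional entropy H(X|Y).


H(X|Y) = H(X,Y) - H(Y) = 1.46 - 1.34 = 0.12

0.12 bits


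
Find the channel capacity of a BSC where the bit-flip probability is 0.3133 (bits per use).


H(p) = -p*log2(p) - (1-p)*log2(1-p) = -0.3133*log2(0.3133) - 0.6867*log2(0.6867) = 0.524584 + 0.372362 = 0.8969. C = 1 - H(p) = 1 - 0.8969 = 0.1031

0.1031 bits


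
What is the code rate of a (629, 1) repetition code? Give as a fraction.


Rate = k/n = 1/629

1/629


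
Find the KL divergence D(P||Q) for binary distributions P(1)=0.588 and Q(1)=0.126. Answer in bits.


KL = p*log2(p/q) + (1-p)*log2((1-p)/(1-q)) = 0.588*log2(0.588/0.126) + 0.412*log2(0.412/0.874) = 0.8598

0.8598 bits


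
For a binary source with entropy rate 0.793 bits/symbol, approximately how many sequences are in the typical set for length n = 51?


log2|A_typical| = nH = 51 * 0.793 = 40.443, so |A_typical| ~ 2^40.443 = 1.495e+12

1.495e+12


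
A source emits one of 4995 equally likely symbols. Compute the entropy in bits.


H = log2(n) = log2(4995) = 12.2863

12.2863 bits


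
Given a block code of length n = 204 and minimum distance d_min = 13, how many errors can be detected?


Detection capability = d_min - 1 = 13 - 1 = 12

12 errors


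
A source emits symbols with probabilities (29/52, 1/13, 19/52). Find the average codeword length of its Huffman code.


Huffman construction (repeatedly merge the two least-probable nodes; each merge adds 1 bit to every symbol beneath it): 1/13 + 19/52 = 23/52; 23/52 + 29/52 = 1. Resulting codeword lengths (in the order the probabilities were given): (1, 2, 2). L_avg = sum(p_i * l_i) = 29/52*1 + 1/13*2 + 19/52*2 = 75/52 = 1.4423

1.4423 bits


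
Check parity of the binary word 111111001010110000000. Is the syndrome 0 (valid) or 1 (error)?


Syndrome = XOR of all bits = 1 XOR 1 XOR 1 XOR 1 XOR 1 XOR 1 XOR 0 XOR 0 XOR 1 XOR 0 XOR 1 XOR 0 XOR 1 XOR 1 XOR 0 XOR 0 XOR 0 XOR 0 XOR 0 XOR 0 XOR 0 = 0

0


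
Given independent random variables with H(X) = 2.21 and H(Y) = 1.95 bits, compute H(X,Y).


For independent variables, H(X,Y) = H(X) + H(Y) = 2.21 + 1.95 = 4.16

4.16 bits


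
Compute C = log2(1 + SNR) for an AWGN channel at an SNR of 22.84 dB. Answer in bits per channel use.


SNR_linear = 10^(22.84/10) = 192.3092; C = log2(1 + SNR_linear) = log2(1 + 192.3092) = 7.5948

7.5948 bits/channel use


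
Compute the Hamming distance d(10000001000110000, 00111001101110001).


Count differing positions: ^ . ^ ^ ^ . . . ^ . ^ . . . . . ^ = 7 differences

7


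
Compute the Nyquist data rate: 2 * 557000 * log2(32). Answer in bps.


Rate = 2 * B * log2(M) = 2 * 557000 * 5.0 = 5570000.0

5570000.0 bps


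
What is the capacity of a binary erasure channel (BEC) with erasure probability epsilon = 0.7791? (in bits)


C = 1 - epsilon = 1 - 0.7791 = 0.2209

0.2209 bits


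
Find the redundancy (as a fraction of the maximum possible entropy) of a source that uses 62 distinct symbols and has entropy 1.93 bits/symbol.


H_max = log2(K) = log2(62) = 5.9542 bits/symbol. Redundancy = 1 - H/H_max = 1 - 1.93/5.9542 = 1 - 0.3241 = 0.6759

0.6759


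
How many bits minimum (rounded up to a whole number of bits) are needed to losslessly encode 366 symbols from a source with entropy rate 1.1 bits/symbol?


Minimum bits >= n * H = 366 * 1.1 = 402.6, rounded up to a whole number of bits = 403

403 bits


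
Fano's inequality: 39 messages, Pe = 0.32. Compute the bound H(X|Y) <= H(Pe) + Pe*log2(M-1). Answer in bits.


H(Pe) = -Pe*log2(Pe) - (1-Pe)*log2(1-Pe) = -0.32*log2(0.32) - 0.68*log2(0.68) = 0.526034 + 0.378347 = 0.9044. Pe*log2(M-1) = 0.32*log2(38) = 1.679337. Bound = H(Pe) + Pe*log2(M-1) = 0.526034 + 0.378347 + 1.679337 = 2.5837

2.5837 bits


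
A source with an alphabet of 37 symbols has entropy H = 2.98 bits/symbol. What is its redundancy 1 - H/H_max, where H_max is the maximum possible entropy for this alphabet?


H_max = log2(K) = log2(37) = 5.2095 bits/symbol. Redundancy = 1 - H/H_max = 1 - 2.98/5.2095 = 1 - 0.572 = 0.428

0.428


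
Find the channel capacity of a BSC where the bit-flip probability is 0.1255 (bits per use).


H(p) = -p*log2(p) - (1-p)*log2(1-p) = -0.1255*log2(0.1255) - 0.8745*log2(0.8745) = 0.375777 + 0.169189 = 0.545. C = 1 - H(p) = 1 - 0.545 = 0.455

0.455 bits


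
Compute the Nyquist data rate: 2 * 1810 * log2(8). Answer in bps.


Rate = 2 * B * log2(M) = 2 * 1810 * 3.0 = 10860.0

10860.0 bps


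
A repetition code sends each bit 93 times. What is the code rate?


Rate = k/n = 1/93

1/93


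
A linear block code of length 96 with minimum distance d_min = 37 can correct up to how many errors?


Correction capability = floor((d-1)/2) = floor((37-1)/2) = 18

18 errors


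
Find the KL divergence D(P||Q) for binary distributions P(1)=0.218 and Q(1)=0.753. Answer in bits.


KL = p*log2(p/q) + (1-p)*log2((1-p)/(1-q)) = 0.218*log2(0.218/0.753) + 0.782*log2(0.782/0.247) = 0.9103

0.9103 bits


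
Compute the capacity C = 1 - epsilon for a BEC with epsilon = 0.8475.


C = 1 - epsilon = 1 - 0.8475 = 0.1525

0.1525 bits


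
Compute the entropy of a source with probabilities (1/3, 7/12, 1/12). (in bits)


H = -sum(p_i * log2(p_i)). Terms: -(1/3)*log2(1/3) = 0.528321; -(7/12)*log2(7/12) = 0.453604; -(1/12)*log2(1/12) = 0.298747. H = 0.528321 + 0.453604 + 0.298747 = 1.2807

1.2807 bits


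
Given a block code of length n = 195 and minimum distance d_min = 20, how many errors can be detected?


Detection capability = d_min - 1 = 20 - 1 = 19

19 errors


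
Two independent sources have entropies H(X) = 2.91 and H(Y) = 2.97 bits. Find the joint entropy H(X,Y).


For independent variables, H(X,Y) = H(X) + H(Y) = 2.91 + 2.97 = 5.88

5.88 bits


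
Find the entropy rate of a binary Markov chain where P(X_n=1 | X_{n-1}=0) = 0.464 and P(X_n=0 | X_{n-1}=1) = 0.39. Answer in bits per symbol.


Stationary distribution: pi_0 = p10/(p01+p10) = 0.4567, pi_1 = 0.5433. Entropy rate H' = pi_0*H(p01) + pi_1*H(p10) = 0.4567*0.9963 + 0.5433*0.9648 = 0.9792

0.9792 bits/symbol


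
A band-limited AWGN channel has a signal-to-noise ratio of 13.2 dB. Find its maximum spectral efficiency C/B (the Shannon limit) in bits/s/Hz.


SNR_linear = 10^(13.2/10) = 20.893; C/B = log2(1 + SNR_linear) = log2(1 + 20.893) = 4.4524

4.4524 bits/s/Hz


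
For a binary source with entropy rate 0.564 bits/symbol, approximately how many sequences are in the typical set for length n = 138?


log2|A_typical| = nH = 138 * 0.564 = 77.832, so |A_typical| ~ 2^77.832 = 2.690e+23

2.690e+23


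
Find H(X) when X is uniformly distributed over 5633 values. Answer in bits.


H = log2(n) = log2(5633) = 12.4597

12.4597 bits


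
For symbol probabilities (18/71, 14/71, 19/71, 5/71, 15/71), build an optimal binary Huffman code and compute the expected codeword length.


Huffman construction (repeatedly merge the two least-probable nodes; each merge adds 1 bit to every symbol beneath it): 5/71 + 14/71 = 19/71; 15/71 + 18/71 = 33/71; 19/71 + 19/71 = 38/71; 33/71 + 38/71 = 1. Resulting codeword lengths (in the order the probabilities were given): (2, 3, 2, 3, 2). L_avg = sum(p_i * l_i) = 18/71*2 + 14/71*3 + 19/71*2 + 5/71*3 + 15/71*2 = 161/71 = 2.2676

2.2676 bits


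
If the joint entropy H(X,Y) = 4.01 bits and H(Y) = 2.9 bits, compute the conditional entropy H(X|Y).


H(X|Y) = H(X,Y) - H(Y) = 4.01 - 2.9 = 1.11

1.11 bits


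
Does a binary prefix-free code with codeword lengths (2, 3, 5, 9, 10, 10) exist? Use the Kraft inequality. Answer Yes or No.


Kraft sum = sum(2^(-l_i)) = 0.4102, need <= 1. Result: satisfied (a binary prefix-free code with these lengths exists)

Yes


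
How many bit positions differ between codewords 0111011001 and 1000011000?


Count differing positions: ^ ^ ^ ^ . . . . . ^ = 5 differences

5


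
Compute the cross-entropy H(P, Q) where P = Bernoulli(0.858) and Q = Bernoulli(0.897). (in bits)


H(P,Q) = -p*log2(q) - (1-p)*log2(1-q). -0.858*log2(0.897) = 0.134552; -0.142*log2(0.103) = 0.465658. H(P,Q) = 0.134552 + 0.465658 = 0.6002

0.6002 bits


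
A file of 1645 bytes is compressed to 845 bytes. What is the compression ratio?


Ratio = original / compressed = 1645 / 845 = 1.9467

1.9467


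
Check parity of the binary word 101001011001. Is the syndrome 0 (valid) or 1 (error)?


Syndrome = XOR of all bits = 1 XOR 0 XOR 1 XOR 0 XOR 0 XOR 1 XOR 0 XOR 1 XOR 1 XOR 0 XOR 0 XOR 1 = 0

0


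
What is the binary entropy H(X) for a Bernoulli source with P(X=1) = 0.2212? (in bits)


H = -p*log2(p) - (1-p)*log2(1-p). -0.2212*log2(0.2212) = 0.481459; -0.7788*log2(0.7788) = 0.280894. H = 0.481459 + 0.280894 = 0.7624

0.7624 bits


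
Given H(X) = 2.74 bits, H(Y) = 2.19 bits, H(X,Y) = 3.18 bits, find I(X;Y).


I(X;Y) = H(X) + H(Y) - H(X,Y) = 2.74 + 2.19 - 3.18 = 1.75

1.75 bits


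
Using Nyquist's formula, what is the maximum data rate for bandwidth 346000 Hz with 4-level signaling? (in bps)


Rate = 2 * B * log2(M) = 2 * 346000 * 2.0 = 1384000.0

1384000.0 bps


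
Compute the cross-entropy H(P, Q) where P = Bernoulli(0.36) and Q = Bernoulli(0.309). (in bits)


H(P,Q) = -p*log2(q) - (1-p)*log2(1-q). -0.36*log2(0.309) = 0.609956; -0.64*log2(0.691) = 0.341275. H(P,Q) = 0.609956 + 0.341275 = 0.9512

0.9512 bits


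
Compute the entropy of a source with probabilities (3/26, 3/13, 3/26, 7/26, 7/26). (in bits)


H = -sum(p_i * log2(p_i)). Terms: -(3/26)*log2(3/26) = 0.359478; -(3/13)*log2(3/13) = 0.488187; -(3/26)*log2(3/26) = 0.359478; -(7/26)*log2(7/26) = 0.509677; -(7/26)*log2(7/26) = 0.509677. H = 0.359478 + 0.488187 + 0.359478 + 0.509677 + 0.509677 = 2.2265

2.2265 bits


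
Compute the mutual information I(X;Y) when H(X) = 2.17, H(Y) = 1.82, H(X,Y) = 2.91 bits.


I(X;Y) = H(X) + H(Y) - H(X,Y) = 2.17 + 1.82 - 2.91 = 1.08

1.08 bits


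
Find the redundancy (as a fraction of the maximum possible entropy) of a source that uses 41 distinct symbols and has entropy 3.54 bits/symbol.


H_max = log2(K) = log2(41) = 5.3576 bits/symbol. Redundancy = 1 - H/H_max = 1 - 3.54/5.3576 = 1 - 0.6607 = 0.3393

0.3393


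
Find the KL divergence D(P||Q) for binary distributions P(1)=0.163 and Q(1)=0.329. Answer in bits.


KL = p*log2(p/q) + (1-p)*log2((1-p)/(1-q)) = 0.163*log2(0.163/0.329) + 0.837*log2(0.837/0.671) = 0.1018

0.1018 bits


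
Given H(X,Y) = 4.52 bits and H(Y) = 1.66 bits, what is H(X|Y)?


H(X|Y) = H(X,Y) - H(Y) = 4.52 - 1.66 = 2.86

2.86 bits


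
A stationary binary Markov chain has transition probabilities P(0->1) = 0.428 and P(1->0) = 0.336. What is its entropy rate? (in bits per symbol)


Stationary distribution: pi_0 = p10/(p01+p10) = 0.4398, pi_1 = 0.5602. Entropy rate H' = pi_0*H(p01) + pi_1*H(p10) = 0.4398*0.985 + 0.5602*0.9209 = 0.9491

0.9491 bits/symbol


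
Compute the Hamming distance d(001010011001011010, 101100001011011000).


Count differing positions: ^ . . ^ ^ . . ^ . . ^ . . . . . ^ . = 6 differences

6


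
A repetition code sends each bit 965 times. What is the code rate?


Rate = k/n = 1/965

1/965


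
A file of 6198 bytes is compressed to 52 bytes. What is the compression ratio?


Ratio = original / compressed = 6198 / 52 = 119.1923

119.1923


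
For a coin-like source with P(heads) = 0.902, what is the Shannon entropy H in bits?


H = -p*log2(p) - (1-p)*log2(1-p). -0.902*log2(0.902) = 0.134218; -0.098*log2(0.098) = 0.328405. H = 0.134218 + 0.328405 = 0.4626

0.4626 bits


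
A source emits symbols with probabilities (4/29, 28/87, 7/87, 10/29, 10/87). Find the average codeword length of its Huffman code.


Huffman construction (repeatedly merge the two least-probable nodes; each merge adds 1 bit to every symbol beneath it): 7/87 + 10/87 = 17/87; 4/29 + 17/87 = 1/3; 28/87 + 1/3 = 19/29; 10/29 + 19/29 = 1. Resulting codeword lengths (in the order the probabilities were given): (3, 2, 4, 1, 4). L_avg = sum(p_i * l_i) = 4/29*3 + 28/87*2 + 7/87*4 + 10/29*1 + 10/87*4 = 190/87 = 2.1839

2.1839 bits


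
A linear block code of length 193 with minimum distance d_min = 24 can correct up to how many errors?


Correction capability = floor((d-1)/2) = floor((24-1)/2) = 11

11 errors


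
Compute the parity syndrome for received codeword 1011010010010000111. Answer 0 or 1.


Syndrome = XOR of all bits = 1 XOR 0 XOR 1 XOR 1 XOR 0 XOR 1 XOR 0 XOR 0 XOR 1 XOR 0 XOR 0 XOR 1 XOR 0 XOR 0 XOR 0 XOR 0 XOR 1 XOR 1 XOR 1 = 1

1


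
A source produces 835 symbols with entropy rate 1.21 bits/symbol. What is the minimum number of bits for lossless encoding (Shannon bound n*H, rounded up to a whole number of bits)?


Minimum bits >= n * H = 835 * 1.21 = 1010.35, rounded up to a whole number of bits = 1011

1011 bits


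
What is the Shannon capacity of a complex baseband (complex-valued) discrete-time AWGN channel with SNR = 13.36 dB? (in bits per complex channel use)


SNR_linear = 10^(13.36/10) = 21.677; C = log2(1 + SNR_linear) = log2(1 + 21.677) = 4.5032

4.5032 bits/channel use


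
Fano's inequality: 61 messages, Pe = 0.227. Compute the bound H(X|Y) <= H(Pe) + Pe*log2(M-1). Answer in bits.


H(Pe) = -Pe*log2(Pe) - (1-Pe)*log2(1-Pe) = -0.227*log2(0.227) - 0.773*log2(0.773) = 0.485607 + 0.287138 = 0.7727. Pe*log2(M-1) = 0.227*log2(60) = 1.340864. Bound = H(Pe) + Pe*log2(M-1) = 0.485607 + 0.287138 + 1.340864 = 2.1136

2.1136 bits


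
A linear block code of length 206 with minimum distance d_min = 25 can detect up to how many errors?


Detection capability = d_min - 1 = 25 - 1 = 24

24 errors


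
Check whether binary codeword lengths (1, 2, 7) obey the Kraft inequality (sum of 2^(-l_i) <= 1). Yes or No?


Kraft sum = sum(2^(-l_i)) = 0.7578, need <= 1. Result: satisfied (a binary prefix-free code with these lengths exists)

Yes


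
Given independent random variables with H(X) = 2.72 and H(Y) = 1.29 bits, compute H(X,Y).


For independent variables, H(X,Y) = H(X) + H(Y) = 2.72 + 1.29 = 4.01

4.01 bits


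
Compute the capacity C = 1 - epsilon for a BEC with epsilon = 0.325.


C = 1 - epsilon = 1 - 0.325 = 0.675

0.675 bits


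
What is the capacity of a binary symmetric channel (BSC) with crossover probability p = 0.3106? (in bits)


H(p) = -p*log2(p) - (1-p)*log2(1-p) = -0.3106*log2(0.3106) - 0.6894*log2(0.6894) = 0.523942 + 0.369923 = 0.8939. C = 1 - H(p) = 1 - 0.8939 = 0.1061

0.1061 bits


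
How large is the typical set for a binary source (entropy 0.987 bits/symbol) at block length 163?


log2|A_typical| = nH = 163 * 0.987 = 160.881, so |A_typical| ~ 2^160.881 = 2.692e+48

2.692e+48


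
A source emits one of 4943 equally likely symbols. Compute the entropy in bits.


H = log2(n) = log2(4943) = 12.2712

12.2712 bits


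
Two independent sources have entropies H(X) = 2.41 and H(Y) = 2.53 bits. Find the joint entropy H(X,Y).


For independent variables, H(X,Y) = H(X) + H(Y) = 2.41 + 2.53 = 4.94

4.94 bits


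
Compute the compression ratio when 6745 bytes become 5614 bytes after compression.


Ratio = original / compressed = 6745 / 5614 = 1.2015

1.2015


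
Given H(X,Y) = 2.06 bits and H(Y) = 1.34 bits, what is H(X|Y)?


H(X|Y) = H(X,Y) - H(Y) = 2.06 - 1.34 = 0.72

0.72 bits


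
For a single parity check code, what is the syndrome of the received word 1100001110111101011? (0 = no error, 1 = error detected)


Syndrome = XOR of all bits = 1 XOR 1 XOR 0 XOR 0 XOR 0 XOR 0 XOR 1 XOR 1 XOR 1 XOR 0 XOR 1 XOR 1 XOR 1 XOR 1 XOR 0 XOR 1 XOR 0 XOR 1 XOR 1 = 0

0


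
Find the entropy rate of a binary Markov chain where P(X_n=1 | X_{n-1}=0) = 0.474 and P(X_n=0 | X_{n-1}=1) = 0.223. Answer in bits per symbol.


Stationary distribution: pi_0 = p10/(p01+p10) = 0.3199, pi_1 = 0.6801. Entropy rate H' = pi_0*H(p01) + pi_1*H(p10) = 0.3199*0.998 + 0.6801*0.7656 = 0.84

0.84 bits/symbol


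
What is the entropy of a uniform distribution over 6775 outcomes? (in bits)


H = log2(n) = log2(6775) = 12.726

12.726 bits


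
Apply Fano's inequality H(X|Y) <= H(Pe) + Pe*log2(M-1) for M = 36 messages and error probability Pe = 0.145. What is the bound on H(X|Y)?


H(Pe) = -Pe*log2(Pe) - (1-Pe)*log2(1-Pe) = -0.145*log2(0.145) - 0.855*log2(0.855) = 0.403952 + 0.193233 = 0.5972. Pe*log2(M-1) = 0.145*log2(35) = 0.743746. Bound = H(Pe) + Pe*log2(M-1) = 0.403952 + 0.193233 + 0.743746 = 1.3409

1.3409 bits


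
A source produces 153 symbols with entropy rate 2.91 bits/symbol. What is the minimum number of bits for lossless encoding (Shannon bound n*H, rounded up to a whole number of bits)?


Minimum bits >= n * H = 153 * 2.91 = 445.23, rounded up to a whole number of bits = 446

446 bits


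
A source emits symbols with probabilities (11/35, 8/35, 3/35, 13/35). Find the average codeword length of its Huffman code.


Huffman construction (repeatedly merge the two least-probable nodes; each merge adds 1 bit to every symbol beneath it): 3/35 + 8/35 = 11/35; 11/35 + 11/35 = 22/35; 13/35 + 22/35 = 1. Resulting codeword lengths (in the order the probabilities were given): (2, 3, 3, 1). L_avg = sum(p_i * l_i) = 11/35*2 + 8/35*3 + 3/35*3 + 13/35*1 = 68/35 = 1.9429

1.9429 bits


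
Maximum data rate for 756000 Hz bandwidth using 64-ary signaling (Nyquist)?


Rate = 2 * B * log2(M) = 2 * 756000 * 6.0 = 9072000.0

9072000.0 bps


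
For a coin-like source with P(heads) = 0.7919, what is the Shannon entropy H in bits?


H = -p*log2(p) - (1-p)*log2(1-p). -0.7919*log2(0.7919) = 0.266561; -0.2081*log2(0.2081) = 0.471274. H = 0.266561 + 0.471274 = 0.7378

0.7378 bits


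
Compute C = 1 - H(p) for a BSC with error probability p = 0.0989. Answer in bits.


H(p) = -p*log2(p) - (1-p)*log2(1-p) = -0.0989*log2(0.0989) - 0.9011*log2(0.9011) = 0.330117 + 0.135382 = 0.4655. C = 1 - H(p) = 1 - 0.4655 = 0.5345

0.5345 bits


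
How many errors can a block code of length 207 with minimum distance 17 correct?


Correction capability = floor((d-1)/2) = floor((17-1)/2) = 8

8 errors


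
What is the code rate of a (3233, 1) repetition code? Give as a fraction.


Rate = k/n = 1/3233

1/3233


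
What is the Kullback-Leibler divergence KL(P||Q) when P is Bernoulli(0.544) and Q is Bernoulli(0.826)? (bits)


KL = p*log2(p/q) + (1-p)*log2((1-p)/(1-q)) = 0.544*log2(0.544/0.826) + 0.456*log2(0.456/0.174) = 0.306

0.306 bits


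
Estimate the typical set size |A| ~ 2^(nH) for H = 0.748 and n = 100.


log2|A_typical| = nH = 100 * 0.748 = 74.8, so |A_typical| ~ 2^74.8 = 3.289e+22

3.289e+22


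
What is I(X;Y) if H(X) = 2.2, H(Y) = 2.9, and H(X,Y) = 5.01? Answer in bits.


I(X;Y) = H(X) + H(Y) - H(X,Y) = 2.2 + 2.9 - 5.01 = 0.09

0.09 bits


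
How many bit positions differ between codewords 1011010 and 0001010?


Count differing positions: ^ . ^ . . . . = 2 differences

2


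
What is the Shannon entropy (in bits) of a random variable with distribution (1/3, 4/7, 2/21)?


H = -sum(p_i * log2(p_i)). Terms: -(1/3)*log2(1/3) = 0.528321; -(4/7)*log2(4/7) = 0.461346; -(2/21)*log2(2/21) = 0.323078. H = 0.528321 + 0.461346 + 0.323078 = 1.3127

1.3127 bits


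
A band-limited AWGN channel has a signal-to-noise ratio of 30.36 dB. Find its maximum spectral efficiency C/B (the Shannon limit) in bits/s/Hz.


SNR_linear = 10^(30.36/10) = 1086.4256; C/B = log2(1 + SNR_linear) = log2(1 + 1086.4256) = 10.0867

10.0867 bits/s/Hz


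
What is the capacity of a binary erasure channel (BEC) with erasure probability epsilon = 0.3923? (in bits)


C = 1 - epsilon = 1 - 0.3923 = 0.6077

0.6077 bits


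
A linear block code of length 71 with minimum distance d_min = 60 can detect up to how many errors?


Detection capability = d_min - 1 = 60 - 1 = 59

59 errors


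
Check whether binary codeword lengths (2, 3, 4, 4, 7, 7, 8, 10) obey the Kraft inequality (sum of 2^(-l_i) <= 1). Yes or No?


Kraft sum = sum(2^(-l_i)) = 0.5205, need <= 1. Result: satisfied (a binary prefix-free code with these lengths exists)

Yes


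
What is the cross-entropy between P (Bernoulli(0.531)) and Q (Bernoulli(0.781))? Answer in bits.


H(P,Q) = -p*log2(q) - (1-p)*log2(1-q). -0.531*log2(0.781) = 0.189358; -0.469*log2(0.219) = 1.027578. H(P,Q) = 0.189358 + 1.027578 = 1.2169

1.2169 bits


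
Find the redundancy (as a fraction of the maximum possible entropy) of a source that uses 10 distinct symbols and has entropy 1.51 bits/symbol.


H_max = log2(K) = log2(10) = 3.3219 bits/symbol. Redundancy = 1 - H/H_max = 1 - 1.51/3.3219 = 1 - 0.4546 = 0.5454

0.5454


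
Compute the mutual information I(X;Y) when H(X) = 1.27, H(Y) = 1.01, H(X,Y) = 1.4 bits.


I(X;Y) = H(X) + H(Y) - H(X,Y) = 1.27 + 1.01 - 1.4 = 0.88

0.88 bits


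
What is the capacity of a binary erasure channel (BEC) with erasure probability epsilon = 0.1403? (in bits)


C = 1 - epsilon = 1 - 0.1403 = 0.8597

0.8597 bits


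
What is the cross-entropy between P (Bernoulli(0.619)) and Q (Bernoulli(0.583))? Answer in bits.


H(P,Q) = -p*log2(q) - (1-p)*log2(1-q). -0.619*log2(0.583) = 0.481850; -0.381*log2(0.417) = 0.480777. H(P,Q) = 0.481850 + 0.480777 = 0.9626

0.9626 bits


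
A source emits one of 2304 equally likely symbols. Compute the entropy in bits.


H = log2(n) = log2(2304) = 11.1699

11.1699 bits


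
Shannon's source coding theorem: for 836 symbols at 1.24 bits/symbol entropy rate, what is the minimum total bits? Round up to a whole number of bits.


Minimum bits >= n * H = 836 * 1.24 = 1036.64, rounded up to a whole number of bits = 1037

1037 bits


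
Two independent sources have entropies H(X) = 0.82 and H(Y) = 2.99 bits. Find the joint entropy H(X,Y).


For independent variables, H(X,Y) = H(X) + H(Y) = 0.82 + 2.99 = 3.81

3.81 bits


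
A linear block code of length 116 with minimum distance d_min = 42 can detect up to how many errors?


Detection capability = d_min - 1 = 42 - 1 = 41

41 errors


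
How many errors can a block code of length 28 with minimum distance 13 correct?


Correction capability = floor((d-1)/2) = floor((13-1)/2) = 6

6 errors


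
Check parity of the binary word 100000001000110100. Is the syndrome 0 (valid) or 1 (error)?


Syndrome = XOR of all bits = 1 XOR 0 XOR 0 XOR 0 XOR 0 XOR 0 XOR 0 XOR 0 XOR 1 XOR 0 XOR 0 XOR 0 XOR 1 XOR 1 XOR 0 XOR 1 XOR 0 XOR 0 = 1

1


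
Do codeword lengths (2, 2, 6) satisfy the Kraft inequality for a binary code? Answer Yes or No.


Kraft sum = sum(2^(-l_i)) = 0.5156, need <= 1. Result: satisfied (a binary prefix-free code with these lengths exists)

Yes


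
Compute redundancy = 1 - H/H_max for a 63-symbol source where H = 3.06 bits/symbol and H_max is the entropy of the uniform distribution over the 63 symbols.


H_max = log2(K) = log2(63) = 5.9773 bits/symbol. Redundancy = 1 - H/H_max = 1 - 3.06/5.9773 = 1 - 0.5119 = 0.4881

0.4881


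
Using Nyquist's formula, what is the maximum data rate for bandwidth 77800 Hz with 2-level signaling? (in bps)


Rate = 2 * B * log2(M) = 2 * 77800 * 1.0 = 155600.0

155600.0 bps


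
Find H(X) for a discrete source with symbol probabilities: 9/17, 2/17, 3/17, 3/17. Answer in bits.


H = -sum(p_i * log2(p_i)). Terms: -(9/17)*log2(9/17) = 0.485755; -(2/17)*log2(2/17) = 0.363231; -(3/17)*log2(3/17) = 0.441618; -(3/17)*log2(3/17) = 0.441618. H = 0.485755 + 0.363231 + 0.441618 + 0.441618 = 1.7322

1.7322 bits


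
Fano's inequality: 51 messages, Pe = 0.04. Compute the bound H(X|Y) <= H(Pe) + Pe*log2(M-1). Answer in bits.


H(Pe) = -Pe*log2(Pe) - (1-Pe)*log2(1-Pe) = -0.04*log2(0.04) - 0.96*log2(0.96) = 0.185754 + 0.056538 = 0.2423. Pe*log2(M-1) = 0.04*log2(50) = 0.225754. Bound = H(Pe) + Pe*log2(M-1) = 0.185754 + 0.056538 + 0.225754 = 0.468

0.468 bits


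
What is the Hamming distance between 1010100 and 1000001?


Count differing positions: . . ^ . ^ . ^ = 3 differences

3


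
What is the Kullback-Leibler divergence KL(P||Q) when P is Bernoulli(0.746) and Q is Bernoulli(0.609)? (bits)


KL = p*log2(p/q) + (1-p)*log2((1-p)/(1-q)) = 0.746*log2(0.746/0.609) + 0.254*log2(0.254/0.391) = 0.0603

0.0603 bits


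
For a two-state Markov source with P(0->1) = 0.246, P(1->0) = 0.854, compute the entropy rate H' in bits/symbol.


Stationary distribution: pi_0 = p10/(p01+p10) = 0.7764, pi_1 = 0.2236. Entropy rate H' = pi_0*H(p01) + pi_1*H(p10) = 0.7764*0.8049 + 0.2236*0.5997 = 0.759

0.759 bits/symbol
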